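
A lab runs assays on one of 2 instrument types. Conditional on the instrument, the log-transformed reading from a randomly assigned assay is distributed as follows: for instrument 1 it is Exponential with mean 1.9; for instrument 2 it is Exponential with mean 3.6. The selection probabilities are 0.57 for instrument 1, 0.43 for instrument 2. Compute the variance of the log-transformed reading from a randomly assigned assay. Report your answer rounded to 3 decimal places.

Per component, 1: μ=1.9, E[X²]=7.22; 2: μ=3.6, E[X²]=25.92.
E[X] = 0.57·1.9 + 0.43·3.6 = 2.631.
E[X²] = 0.57·7.22 + 0.43·25.92 = 15.261.
Var(X) = E[X²] − (E[X])² = 15.261 − 6.92216 = 8.33884.

8.339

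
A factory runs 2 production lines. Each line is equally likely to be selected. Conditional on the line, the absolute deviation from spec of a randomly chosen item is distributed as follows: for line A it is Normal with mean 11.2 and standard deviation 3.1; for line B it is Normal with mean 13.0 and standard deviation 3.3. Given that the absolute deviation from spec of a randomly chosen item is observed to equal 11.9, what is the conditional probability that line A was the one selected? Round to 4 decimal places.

0.5231

Likelihoods f(11.9 | ·): A: 0.125452; B: 0.114359.
Posterior ∝ prior × likelihood. Numerator for A: 0.5·0.125452 = 0.0627258.
Normalizing constant: 0.5·0.125452 + 0.5·0.114359 = 0.119905.
P(A | observation) = 0.0627258 / 0.119905 = 0.523129.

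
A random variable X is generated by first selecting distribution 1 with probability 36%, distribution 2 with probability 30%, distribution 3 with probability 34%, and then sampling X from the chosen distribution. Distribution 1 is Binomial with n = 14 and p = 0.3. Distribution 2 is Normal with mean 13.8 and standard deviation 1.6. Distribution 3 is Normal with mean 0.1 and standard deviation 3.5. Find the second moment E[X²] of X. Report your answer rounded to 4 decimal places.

For each component E[X²] = Var + (mean)², giving 1: 20.58; 2: 193; 3: 12.26.
Overall E[X²] = 0.36·20.58 + 0.3·193 + 0.34·12.26 = 69.4772.

69.4772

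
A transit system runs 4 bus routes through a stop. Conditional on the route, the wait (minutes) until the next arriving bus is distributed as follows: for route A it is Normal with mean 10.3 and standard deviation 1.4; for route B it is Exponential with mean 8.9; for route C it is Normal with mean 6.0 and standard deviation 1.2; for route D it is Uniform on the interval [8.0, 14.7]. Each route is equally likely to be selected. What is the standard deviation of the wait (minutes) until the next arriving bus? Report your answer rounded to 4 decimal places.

Per component, A: μ=10.3, E[X²]=108.05; B: μ=8.9, E[X²]=158.42; C: μ=6, E[X²]=37.44; D: μ=11.35, E[X²]=132.563.
E[X] = 0.25·10.3 + 0.25·8.9 + 0.25·6 + 0.25·11.35 = 9.1375.
E[X²] = 0.25·108.05 + 0.25·158.42 + 0.25·37.44 + 0.25·132.563 = 109.118.
Var(X) = E[X²] − (E[X])² = 109.118 − 83.4939 = 25.6244.
SD(X) = √25.6244 = 5.06206.

5.0621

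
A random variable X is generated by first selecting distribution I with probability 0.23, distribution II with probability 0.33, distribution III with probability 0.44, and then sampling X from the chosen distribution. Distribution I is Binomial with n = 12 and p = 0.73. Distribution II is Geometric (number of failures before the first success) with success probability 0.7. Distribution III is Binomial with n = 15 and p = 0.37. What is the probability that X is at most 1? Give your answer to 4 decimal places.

Conditional on each component, P(X ≤ 1): I: 5.01983e-06; II: 0.91; III: 0.00958862.
By total probability, P(X ≤ 1) = 0.23·5.01983e-06 + 0.33·0.91 + 0.44·0.00958862 = 0.30452.

0.3045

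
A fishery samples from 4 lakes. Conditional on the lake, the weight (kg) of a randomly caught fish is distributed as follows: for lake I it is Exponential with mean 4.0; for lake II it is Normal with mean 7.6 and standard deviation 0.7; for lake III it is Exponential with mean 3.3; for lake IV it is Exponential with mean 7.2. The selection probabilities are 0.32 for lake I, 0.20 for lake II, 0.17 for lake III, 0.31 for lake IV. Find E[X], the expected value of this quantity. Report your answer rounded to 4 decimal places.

5.5930

Component means — I: 4; II: 7.6; III: 3.3; IV: 7.2.
E[X] = 0.32·4 + 0.2·7.6 + 0.17·3.3 + 0.31·7.2 = 5.593.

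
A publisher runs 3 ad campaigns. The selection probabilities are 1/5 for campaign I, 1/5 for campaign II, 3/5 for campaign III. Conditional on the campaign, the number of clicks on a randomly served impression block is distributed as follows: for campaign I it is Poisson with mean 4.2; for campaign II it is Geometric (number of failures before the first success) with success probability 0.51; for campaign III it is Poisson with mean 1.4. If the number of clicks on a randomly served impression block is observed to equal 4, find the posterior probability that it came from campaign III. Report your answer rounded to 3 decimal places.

0.346

Likelihoods P(X=4 | ·): I: 0.194424; II: 0.0294005; III: 0.039472.
Posterior ∝ prior × likelihood. Numerator for III: 0.6·0.039472 = 0.0236832.
Normalizing constant: 0.2·0.194424 + 0.2·0.0294005 + 0.6·0.039472 = 0.068448.
P(III | observation) = 0.0236832 / 0.068448 = 0.346002.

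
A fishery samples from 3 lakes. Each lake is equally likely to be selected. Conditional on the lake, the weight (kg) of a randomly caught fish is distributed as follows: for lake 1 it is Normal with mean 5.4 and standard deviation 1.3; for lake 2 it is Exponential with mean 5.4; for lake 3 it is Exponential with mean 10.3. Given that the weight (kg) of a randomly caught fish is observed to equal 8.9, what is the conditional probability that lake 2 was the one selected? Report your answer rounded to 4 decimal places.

Likelihoods f(8.9 | ·): 1: 0.00818409; 2: 0.0356307; 3: 0.0409165.
Posterior ∝ prior × likelihood. Numerator for 2: 0.333333·0.0356307 = 0.0118769.
Normalizing constant: 0.333333·0.00818409 + 0.333333·0.0356307 + 0.333333·0.0409165 = 0.0282438.
P(2 | observation) = 0.0118769 / 0.0282438 = 0.420514.

0.4205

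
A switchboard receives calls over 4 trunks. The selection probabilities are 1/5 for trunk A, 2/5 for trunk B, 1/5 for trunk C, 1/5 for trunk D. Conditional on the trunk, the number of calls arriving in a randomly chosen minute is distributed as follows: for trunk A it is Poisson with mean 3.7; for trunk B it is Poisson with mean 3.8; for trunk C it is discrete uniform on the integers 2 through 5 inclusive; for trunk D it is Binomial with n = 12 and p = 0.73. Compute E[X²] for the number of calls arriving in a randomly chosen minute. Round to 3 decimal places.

For each component E[X²] = Var + (mean)², giving A: 17.39; B: 18.24; C: 13.5; D: 79.1028.
Overall E[X²] = 0.2·17.39 + 0.4·18.24 + 0.2·13.5 + 0.2·79.1028 = 29.2946.

29.295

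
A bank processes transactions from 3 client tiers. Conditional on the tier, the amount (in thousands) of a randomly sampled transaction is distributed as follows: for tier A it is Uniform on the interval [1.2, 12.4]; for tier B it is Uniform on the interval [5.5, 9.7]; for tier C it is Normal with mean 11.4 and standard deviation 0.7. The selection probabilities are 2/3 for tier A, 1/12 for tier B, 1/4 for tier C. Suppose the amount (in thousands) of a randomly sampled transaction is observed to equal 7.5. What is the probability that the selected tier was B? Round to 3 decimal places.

Likelihoods f(7.5 | ·): A: 0.0892857; B: 0.238095; C: 1.03606e-07.
Posterior ∝ prior × likelihood. Numerator for B: 0.0833333·0.238095 = 0.0198413.
Normalizing constant: 0.666667·0.0892857 + 0.0833333·0.238095 + 0.25·1.03606e-07 = 0.0793651.
P(B | observation) = 0.0198413 / 0.0793651 = 0.25.

0.250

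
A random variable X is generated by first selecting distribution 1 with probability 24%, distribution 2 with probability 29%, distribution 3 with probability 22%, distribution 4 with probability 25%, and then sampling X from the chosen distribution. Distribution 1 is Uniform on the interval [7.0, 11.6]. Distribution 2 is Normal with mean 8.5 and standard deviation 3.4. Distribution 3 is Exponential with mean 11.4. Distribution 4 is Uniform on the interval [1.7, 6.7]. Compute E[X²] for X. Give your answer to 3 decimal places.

For each component E[X²] = Var + (mean)², giving 1: 88.2533; 2: 83.81; 3: 259.92; 4: 19.7233.
Overall E[X²] = 0.24·88.2533 + 0.29·83.81 + 0.22·259.92 + 0.25·19.7233 = 107.599.

107.599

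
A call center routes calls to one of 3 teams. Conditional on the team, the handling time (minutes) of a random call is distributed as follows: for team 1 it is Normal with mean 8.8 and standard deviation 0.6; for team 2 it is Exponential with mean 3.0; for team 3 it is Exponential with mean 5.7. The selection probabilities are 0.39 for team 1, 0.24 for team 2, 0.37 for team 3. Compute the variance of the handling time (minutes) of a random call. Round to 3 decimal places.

19.504

Per component, 1: μ=8.8, E[X²]=77.8; 2: μ=3, E[X²]=18; 3: μ=5.7, E[X²]=64.98.
E[X] = 0.39·8.8 + 0.24·3 + 0.37·5.7 = 6.261.
E[X²] = 0.39·77.8 + 0.24·18 + 0.37·64.98 = 58.7046.
Var(X) = E[X²] − (E[X])² = 58.7046 − 39.2001 = 19.5045.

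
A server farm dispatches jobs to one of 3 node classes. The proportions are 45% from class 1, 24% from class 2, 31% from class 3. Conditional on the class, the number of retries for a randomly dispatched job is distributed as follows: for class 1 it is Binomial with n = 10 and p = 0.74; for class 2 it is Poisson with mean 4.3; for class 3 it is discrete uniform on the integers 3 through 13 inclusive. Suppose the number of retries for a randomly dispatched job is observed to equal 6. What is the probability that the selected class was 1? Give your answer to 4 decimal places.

Likelihoods P(X=6 | ·): 1: 0.157581; 2: 0.119127; 3: 0.0909091.
Posterior ∝ prior × likelihood. Numerator for 1: 0.45·0.157581 = 0.0709113.
Normalizing constant: 0.45·0.157581 + 0.24·0.119127 + 0.31·0.0909091 = 0.127684.
P(1 | observation) = 0.0709113 / 0.127684 = 0.555367.

0.5554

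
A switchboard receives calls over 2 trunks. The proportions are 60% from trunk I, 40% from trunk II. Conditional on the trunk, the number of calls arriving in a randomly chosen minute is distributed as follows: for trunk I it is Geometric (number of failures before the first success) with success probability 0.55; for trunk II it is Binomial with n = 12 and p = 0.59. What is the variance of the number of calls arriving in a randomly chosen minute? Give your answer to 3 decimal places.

11.464

Per component, I: μ=0.818182, E[X²]=2.15702; II: μ=7.08, E[X²]=53.0292.
E[X] = 0.6·0.818182 + 0.4·7.08 = 3.32291.
E[X²] = 0.6·2.15702 + 0.4·53.0292 = 22.5059.
Var(X) = E[X²] − (E[X])² = 22.5059 − 11.0417 = 11.4642.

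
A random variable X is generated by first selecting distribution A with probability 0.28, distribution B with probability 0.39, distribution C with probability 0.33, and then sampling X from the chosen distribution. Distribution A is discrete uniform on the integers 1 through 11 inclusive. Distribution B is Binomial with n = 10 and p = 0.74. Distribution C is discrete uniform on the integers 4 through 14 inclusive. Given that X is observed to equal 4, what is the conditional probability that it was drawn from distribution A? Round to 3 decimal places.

0.404

Likelihoods P(X=4 | ·): A: 0.0909091; B: 0.019453; C: 0.0909091.
Posterior ∝ prior × likelihood. Numerator for A: 0.28·0.0909091 = 0.0254545.
Normalizing constant: 0.28·0.0909091 + 0.39·0.019453 + 0.33·0.0909091 = 0.0630412.
P(A | observation) = 0.0254545 / 0.0630412 = 0.403776.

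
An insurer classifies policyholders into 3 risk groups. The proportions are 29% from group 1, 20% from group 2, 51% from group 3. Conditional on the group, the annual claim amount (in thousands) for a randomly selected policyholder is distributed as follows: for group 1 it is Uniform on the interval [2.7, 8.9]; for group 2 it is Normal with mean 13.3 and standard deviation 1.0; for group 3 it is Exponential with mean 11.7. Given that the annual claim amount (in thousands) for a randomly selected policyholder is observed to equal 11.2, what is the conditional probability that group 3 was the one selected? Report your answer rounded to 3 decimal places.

0.655

Likelihoods f(11.2 | ·): 1: 0; 2: 0.0439836; 3: 0.0328155.
Posterior ∝ prior × likelihood. Numerator for 3: 0.51·0.0328155 = 0.0167359.
Normalizing constant: 0.29·0 + 0.2·0.0439836 + 0.51·0.0328155 = 0.0255326.
P(3 | observation) = 0.0167359 / 0.0255326 = 0.655472.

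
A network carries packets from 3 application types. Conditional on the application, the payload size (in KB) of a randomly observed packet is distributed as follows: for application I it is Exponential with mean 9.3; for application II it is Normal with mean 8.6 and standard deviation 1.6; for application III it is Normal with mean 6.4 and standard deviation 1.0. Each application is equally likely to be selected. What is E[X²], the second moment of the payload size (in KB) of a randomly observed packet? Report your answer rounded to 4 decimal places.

97.1533

For each component E[X²] = Var + (mean)², giving I: 172.98; II: 76.52; III: 41.96.
Overall E[X²] = 0.333333·172.98 + 0.333333·76.52 + 0.333333·41.96 = 97.1533.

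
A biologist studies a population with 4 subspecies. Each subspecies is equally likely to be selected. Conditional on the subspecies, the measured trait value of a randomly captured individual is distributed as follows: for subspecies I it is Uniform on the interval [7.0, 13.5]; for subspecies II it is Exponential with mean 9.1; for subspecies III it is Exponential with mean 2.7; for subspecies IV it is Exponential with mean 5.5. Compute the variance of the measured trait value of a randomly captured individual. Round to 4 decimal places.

39.8832

Per component, I: μ=10.25, E[X²]=108.583; II: μ=9.1, E[X²]=165.62; III: μ=2.7, E[X²]=14.58; IV: μ=5.5, E[X²]=60.5.
E[X] = 0.25·10.25 + 0.25·9.1 + 0.25·2.7 + 0.25·5.5 = 6.8875.
E[X²] = 0.25·108.583 + 0.25·165.62 + 0.25·14.58 + 0.25·60.5 = 87.3208.
Var(X) = E[X²] − (E[X])² = 87.3208 − 47.4377 = 39.8832.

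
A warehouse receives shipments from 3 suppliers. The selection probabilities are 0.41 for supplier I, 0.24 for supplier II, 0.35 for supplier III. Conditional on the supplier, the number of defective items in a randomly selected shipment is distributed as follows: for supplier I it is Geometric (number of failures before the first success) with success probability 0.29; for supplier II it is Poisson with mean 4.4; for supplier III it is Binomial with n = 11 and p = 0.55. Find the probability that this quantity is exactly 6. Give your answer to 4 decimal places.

Conditional on each supplier, P(X = 6): I: 0.0371491; II: 0.123734; III: 0.235983.
By total probability, P(X = 6) = 0.41·0.0371491 + 0.24·0.123734 + 0.35·0.235983 = 0.127521.

0.1275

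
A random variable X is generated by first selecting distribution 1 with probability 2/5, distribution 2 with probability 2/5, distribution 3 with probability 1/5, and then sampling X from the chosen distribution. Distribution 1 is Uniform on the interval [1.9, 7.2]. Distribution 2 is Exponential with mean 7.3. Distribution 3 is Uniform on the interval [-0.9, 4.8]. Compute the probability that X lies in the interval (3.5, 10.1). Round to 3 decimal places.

Conditional on each component, P(3.5 < X < 10.1): 1: 0.698113; 2: 0.368438; 3: 0.22807.
By total probability, P(3.5 < X < 10.1) = 0.4·0.698113 + 0.4·0.368438 + 0.2·0.22807 = 0.472235.

0.472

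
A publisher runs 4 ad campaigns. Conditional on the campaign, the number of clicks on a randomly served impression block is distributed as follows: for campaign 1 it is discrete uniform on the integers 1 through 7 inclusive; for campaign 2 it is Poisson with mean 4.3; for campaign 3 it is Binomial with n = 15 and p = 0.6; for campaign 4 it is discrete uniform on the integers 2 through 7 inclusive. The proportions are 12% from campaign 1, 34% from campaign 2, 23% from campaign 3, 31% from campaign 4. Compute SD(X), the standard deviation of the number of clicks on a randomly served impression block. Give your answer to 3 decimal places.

Per component, 1: μ=4, E[X²]=20; 2: μ=4.3, E[X²]=22.79; 3: μ=9, E[X²]=84.6; 4: μ=4.5, E[X²]=23.1667.
E[X] = 0.12·4 + 0.34·4.3 + 0.23·9 + 0.31·4.5 = 5.407.
E[X²] = 0.12·20 + 0.34·22.79 + 0.23·84.6 + 0.31·23.1667 = 36.7883.
Var(X) = E[X²] − (E[X])² = 36.7883 − 29.2356 = 7.55262.
SD(X) = √7.55262 = 2.7482.

2.748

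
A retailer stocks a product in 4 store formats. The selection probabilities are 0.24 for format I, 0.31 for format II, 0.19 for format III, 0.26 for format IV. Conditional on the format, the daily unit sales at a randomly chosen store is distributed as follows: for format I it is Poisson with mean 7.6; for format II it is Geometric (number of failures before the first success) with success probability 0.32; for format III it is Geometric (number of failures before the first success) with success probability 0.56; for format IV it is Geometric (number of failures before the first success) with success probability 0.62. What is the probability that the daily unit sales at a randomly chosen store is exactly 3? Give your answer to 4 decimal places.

Conditional on each format, P(X = 3): I: 0.0366144; II: 0.100618; III: 0.047703; IV: 0.0340206.
By total probability, P(X = 3) = 0.24·0.0366144 + 0.31·0.100618 + 0.19·0.047703 + 0.26·0.0340206 = 0.057888.

0.0579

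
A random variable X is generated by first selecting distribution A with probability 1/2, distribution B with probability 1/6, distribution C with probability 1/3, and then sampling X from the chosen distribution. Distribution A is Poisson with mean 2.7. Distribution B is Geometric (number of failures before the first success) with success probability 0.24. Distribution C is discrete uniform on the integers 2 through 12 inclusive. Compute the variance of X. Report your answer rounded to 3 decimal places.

Per component, A: μ=2.7, E[X²]=9.99; B: μ=3.16667, E[X²]=23.2222; C: μ=7, E[X²]=59.
E[X] = 0.5·2.7 + 0.166667·3.16667 + 0.333333·7 = 4.21111.
E[X²] = 0.5·9.99 + 0.166667·23.2222 + 0.333333·59 = 28.532.
Var(X) = E[X²] − (E[X])² = 28.532 − 17.7335 = 10.7986.

10.799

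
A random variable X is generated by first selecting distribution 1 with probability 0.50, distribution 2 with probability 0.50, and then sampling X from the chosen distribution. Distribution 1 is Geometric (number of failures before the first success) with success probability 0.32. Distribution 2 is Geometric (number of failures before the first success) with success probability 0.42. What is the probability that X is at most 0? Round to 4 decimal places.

Conditional on each component, P(X ≤ 0): 1: 0.32; 2: 0.42.
By total probability, P(X ≤ 0) = 0.5·0.32 + 0.5·0.42 = 0.37.

0.3700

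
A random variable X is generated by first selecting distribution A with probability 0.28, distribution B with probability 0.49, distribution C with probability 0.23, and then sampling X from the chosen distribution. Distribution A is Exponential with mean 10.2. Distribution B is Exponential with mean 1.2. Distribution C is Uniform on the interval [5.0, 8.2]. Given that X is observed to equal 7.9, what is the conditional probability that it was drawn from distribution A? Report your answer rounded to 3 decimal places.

Likelihoods f(7.9 | ·): A: 0.0451892; B: 0.00115269; C: 0.3125.
Posterior ∝ prior × likelihood. Numerator for A: 0.28·0.0451892 = 0.012653.
Normalizing constant: 0.28·0.0451892 + 0.49·0.00115269 + 0.23·0.3125 = 0.0850928.
P(A | observation) = 0.012653 / 0.0850928 = 0.148696.

0.149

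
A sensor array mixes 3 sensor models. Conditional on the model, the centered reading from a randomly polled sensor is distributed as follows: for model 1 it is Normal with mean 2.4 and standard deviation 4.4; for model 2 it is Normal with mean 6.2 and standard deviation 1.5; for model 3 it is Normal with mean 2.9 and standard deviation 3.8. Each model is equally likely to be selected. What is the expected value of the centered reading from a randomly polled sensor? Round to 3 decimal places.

Component means — 1: 2.4; 2: 6.2; 3: 2.9.
E[X] = 0.333333·2.4 + 0.333333·6.2 + 0.333333·2.9 = 3.83333.

3.833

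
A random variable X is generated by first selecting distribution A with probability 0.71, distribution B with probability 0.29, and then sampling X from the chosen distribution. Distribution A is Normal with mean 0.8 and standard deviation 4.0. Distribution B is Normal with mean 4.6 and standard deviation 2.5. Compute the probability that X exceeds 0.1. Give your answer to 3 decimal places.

0.684

Conditional on each component, P(X > 0.1): A: 0.56946; B: 0.96407.
By total probability, P(X > 0.1) = 0.71·0.56946 + 0.29·0.96407 = 0.683897.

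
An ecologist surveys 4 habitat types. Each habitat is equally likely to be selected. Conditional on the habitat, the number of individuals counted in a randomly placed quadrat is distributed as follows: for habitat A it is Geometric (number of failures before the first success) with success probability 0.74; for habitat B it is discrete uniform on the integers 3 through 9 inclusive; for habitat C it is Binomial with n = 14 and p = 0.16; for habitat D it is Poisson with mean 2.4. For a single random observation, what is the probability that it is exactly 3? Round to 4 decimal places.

Conditional on each habitat, P(X = 3): A: 0.0130062; B: 0.142857; C: 0.219045; D: 0.209014.
By total probability, P(X = 3) = 0.25·0.0130062 + 0.25·0.142857 + 0.25·0.219045 + 0.25·0.209014 = 0.145981.

0.1460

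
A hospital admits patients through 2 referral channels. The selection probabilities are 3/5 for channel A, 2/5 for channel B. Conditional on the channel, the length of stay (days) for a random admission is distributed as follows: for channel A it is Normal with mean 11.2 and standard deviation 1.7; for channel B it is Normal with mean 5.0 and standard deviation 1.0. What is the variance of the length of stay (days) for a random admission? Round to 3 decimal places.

Per component, A: μ=11.2, E[X²]=128.33; B: μ=5, E[X²]=26.
E[X] = 0.6·11.2 + 0.4·5 = 8.72.
E[X²] = 0.6·128.33 + 0.4·26 = 87.398.
Var(X) = E[X²] − (E[X])² = 87.398 − 76.0384 = 11.3596.

11.360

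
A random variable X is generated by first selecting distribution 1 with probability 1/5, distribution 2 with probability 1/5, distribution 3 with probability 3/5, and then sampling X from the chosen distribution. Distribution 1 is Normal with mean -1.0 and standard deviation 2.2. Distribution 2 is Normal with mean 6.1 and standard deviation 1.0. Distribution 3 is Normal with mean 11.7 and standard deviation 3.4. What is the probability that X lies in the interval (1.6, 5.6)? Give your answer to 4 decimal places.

Conditional on each component, P(1.6 < X < 5.6): 1: 0.117289; 2: 0.308534; 3: 0.034911.
By total probability, P(1.6 < X < 5.6) = 0.2·0.117289 + 0.2·0.308534 + 0.6·0.034911 = 0.106111.

0.1061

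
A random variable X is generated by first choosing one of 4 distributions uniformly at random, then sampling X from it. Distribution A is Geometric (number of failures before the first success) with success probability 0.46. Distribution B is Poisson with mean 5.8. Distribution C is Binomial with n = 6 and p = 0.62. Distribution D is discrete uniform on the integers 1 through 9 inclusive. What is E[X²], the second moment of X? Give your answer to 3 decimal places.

22.572

For each component E[X²] = Var + (mean)², giving A: 3.93006; B: 39.44; C: 15.252; D: 31.6667.
Overall E[X²] = 0.25·3.93006 + 0.25·39.44 + 0.25·15.252 + 0.25·31.6667 = 22.5722.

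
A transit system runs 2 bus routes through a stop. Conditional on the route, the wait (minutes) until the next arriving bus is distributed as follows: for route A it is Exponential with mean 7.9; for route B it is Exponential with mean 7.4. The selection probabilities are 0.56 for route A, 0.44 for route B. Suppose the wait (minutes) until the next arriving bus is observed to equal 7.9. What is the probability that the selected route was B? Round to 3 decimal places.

Likelihoods f(7.9 | ·): A: 0.046567; B: 0.0464654.
Posterior ∝ prior × likelihood. Numerator for B: 0.44·0.0464654 = 0.0204448.
Normalizing constant: 0.56·0.046567 + 0.44·0.0464654 = 0.0465223.
P(B | observation) = 0.0204448 / 0.0465223 = 0.439462.

0.439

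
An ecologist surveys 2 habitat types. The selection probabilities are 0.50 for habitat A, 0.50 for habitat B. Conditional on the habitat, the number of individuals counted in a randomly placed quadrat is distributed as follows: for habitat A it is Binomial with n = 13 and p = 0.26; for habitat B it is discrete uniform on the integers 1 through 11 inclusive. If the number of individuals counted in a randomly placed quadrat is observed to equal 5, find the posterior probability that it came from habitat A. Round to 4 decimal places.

Likelihoods P(X=5 | ·): A: 0.137499; B: 0.0909091.
Posterior ∝ prior × likelihood. Numerator for A: 0.5·0.137499 = 0.0687494.
Normalizing constant: 0.5·0.137499 + 0.5·0.0909091 = 0.114204.
P(A | observation) = 0.0687494 / 0.114204 = 0.601988.

0.6020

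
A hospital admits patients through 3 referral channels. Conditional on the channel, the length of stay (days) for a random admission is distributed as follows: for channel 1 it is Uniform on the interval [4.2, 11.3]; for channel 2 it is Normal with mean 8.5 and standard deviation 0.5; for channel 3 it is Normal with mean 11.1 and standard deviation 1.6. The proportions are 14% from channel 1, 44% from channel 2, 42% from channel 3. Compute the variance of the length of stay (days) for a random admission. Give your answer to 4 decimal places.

Per component, 1: μ=7.75, E[X²]=64.2633; 2: μ=8.5, E[X²]=72.5; 3: μ=11.1, E[X²]=125.77.
E[X] = 0.14·7.75 + 0.44·8.5 + 0.42·11.1 = 9.487.
E[X²] = 0.14·64.2633 + 0.44·72.5 + 0.42·125.77 = 93.7203.
Var(X) = E[X²] − (E[X])² = 93.7203 − 90.0032 = 3.7171.

3.7171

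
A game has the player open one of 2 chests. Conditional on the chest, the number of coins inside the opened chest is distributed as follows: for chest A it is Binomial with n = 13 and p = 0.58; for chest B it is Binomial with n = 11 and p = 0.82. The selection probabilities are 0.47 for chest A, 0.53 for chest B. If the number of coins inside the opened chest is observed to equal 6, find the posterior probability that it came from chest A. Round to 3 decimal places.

0.834

Likelihoods P(X=6 | ·): A: 0.150602; B: 0.0265392.
Posterior ∝ prior × likelihood. Numerator for A: 0.47·0.150602 = 0.0707829.
Normalizing constant: 0.47·0.150602 + 0.53·0.0265392 = 0.0848486.
P(A | observation) = 0.0707829 / 0.0848486 = 0.834225.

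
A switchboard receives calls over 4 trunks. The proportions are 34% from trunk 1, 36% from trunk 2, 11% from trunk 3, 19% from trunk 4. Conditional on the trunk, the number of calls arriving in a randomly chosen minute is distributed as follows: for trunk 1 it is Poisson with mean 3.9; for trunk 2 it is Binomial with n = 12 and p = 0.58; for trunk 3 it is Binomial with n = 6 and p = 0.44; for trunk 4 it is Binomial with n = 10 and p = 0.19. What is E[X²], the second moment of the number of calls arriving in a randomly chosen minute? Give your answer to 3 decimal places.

26.896

For each component E[X²] = Var + (mean)², giving 1: 19.11; 2: 51.3648; 3: 8.448; 4: 5.149.
Overall E[X²] = 0.34·19.11 + 0.36·51.3648 + 0.11·8.448 + 0.19·5.149 = 26.8963.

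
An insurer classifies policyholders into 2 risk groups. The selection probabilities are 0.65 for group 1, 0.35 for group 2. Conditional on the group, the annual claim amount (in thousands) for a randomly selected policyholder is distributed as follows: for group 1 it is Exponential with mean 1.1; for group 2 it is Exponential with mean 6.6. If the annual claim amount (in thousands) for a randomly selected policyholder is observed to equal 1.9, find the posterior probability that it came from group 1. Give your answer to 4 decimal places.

Likelihoods f(1.9 | ·): 1: 0.161608; 2: 0.113614.
Posterior ∝ prior × likelihood. Numerator for 1: 0.65·0.161608 = 0.105045.
Normalizing constant: 0.65·0.161608 + 0.35·0.113614 = 0.14481.
P(1 | observation) = 0.105045 / 0.14481 = 0.725399.

0.7254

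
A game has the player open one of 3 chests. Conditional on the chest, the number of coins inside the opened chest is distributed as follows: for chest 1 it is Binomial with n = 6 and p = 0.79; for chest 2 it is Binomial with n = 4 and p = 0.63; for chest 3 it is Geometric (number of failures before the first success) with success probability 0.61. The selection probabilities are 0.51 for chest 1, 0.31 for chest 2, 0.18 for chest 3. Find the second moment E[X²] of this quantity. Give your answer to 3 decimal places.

For each component E[X²] = Var + (mean)², giving 1: 23.463; 2: 7.2828; 3: 1.45687.
Overall E[X²] = 0.51·23.463 + 0.31·7.2828 + 0.18·1.45687 = 14.486.

14.486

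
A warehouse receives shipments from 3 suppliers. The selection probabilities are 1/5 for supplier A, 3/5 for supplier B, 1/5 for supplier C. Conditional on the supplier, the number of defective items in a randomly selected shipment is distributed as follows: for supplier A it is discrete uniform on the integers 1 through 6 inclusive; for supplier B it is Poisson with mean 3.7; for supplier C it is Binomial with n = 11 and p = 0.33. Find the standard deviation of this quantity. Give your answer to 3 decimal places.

1.815

Per component, A: μ=3.5, E[X²]=15.1667; B: μ=3.7, E[X²]=17.39; C: μ=3.63, E[X²]=15.609.
E[X] = 0.2·3.5 + 0.6·3.7 + 0.2·3.63 = 3.646.
E[X²] = 0.2·15.1667 + 0.6·17.39 + 0.2·15.609 = 16.5891.
Var(X) = E[X²] − (E[X])² = 16.5891 − 13.2933 = 3.29582.
SD(X) = √3.29582 = 1.81544.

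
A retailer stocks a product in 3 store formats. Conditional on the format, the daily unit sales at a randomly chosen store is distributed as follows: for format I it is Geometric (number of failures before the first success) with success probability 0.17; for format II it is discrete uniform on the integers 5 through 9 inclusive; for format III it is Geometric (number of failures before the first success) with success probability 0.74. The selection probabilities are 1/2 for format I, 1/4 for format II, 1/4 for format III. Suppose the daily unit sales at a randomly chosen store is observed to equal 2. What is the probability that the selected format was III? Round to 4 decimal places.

Likelihoods P(X=2 | ·): I: 0.117113; II: 0; III: 0.050024.
Posterior ∝ prior × likelihood. Numerator for III: 0.25·0.050024 = 0.012506.
Normalizing constant: 0.5·0.117113 + 0.25·0 + 0.25·0.050024 = 0.0710625.
P(III | observation) = 0.012506 / 0.0710625 = 0.175986.

0.1760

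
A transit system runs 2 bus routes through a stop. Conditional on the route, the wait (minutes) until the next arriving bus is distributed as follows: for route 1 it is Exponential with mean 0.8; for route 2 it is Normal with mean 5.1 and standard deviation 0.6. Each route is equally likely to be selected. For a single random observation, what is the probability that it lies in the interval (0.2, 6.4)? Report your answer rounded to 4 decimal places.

Conditional on each route, P(0.2 < X < 6.4): 1: 0.778465; 2: 0.98487.
By total probability, P(0.2 < X < 6.4) = 0.5·0.778465 + 0.5·0.98487 = 0.881668.

0.8817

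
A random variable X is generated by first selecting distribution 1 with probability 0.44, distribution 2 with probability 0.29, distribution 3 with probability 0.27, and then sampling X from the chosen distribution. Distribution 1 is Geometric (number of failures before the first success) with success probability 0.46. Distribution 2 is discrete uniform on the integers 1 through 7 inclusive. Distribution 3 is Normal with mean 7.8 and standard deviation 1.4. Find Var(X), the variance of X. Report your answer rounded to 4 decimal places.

Per component, 1: μ=1.17391, E[X²]=3.93006; 2: μ=4, E[X²]=20; 3: μ=7.8, E[X²]=62.8.
E[X] = 0.44·1.17391 + 0.29·4 + 0.27·7.8 = 3.78252.
E[X²] = 0.44·3.93006 + 0.29·20 + 0.27·62.8 = 24.4852.
Var(X) = E[X²] − (E[X])² = 24.4852 − 14.3075 = 10.1778.

10.1778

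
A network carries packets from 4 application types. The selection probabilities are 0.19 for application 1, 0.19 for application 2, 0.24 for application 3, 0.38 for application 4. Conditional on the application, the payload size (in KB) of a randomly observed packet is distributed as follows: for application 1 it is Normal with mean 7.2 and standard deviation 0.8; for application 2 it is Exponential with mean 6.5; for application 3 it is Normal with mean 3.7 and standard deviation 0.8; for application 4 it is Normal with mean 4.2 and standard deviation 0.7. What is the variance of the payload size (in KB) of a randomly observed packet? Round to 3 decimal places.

Per component, 1: μ=7.2, E[X²]=52.48; 2: μ=6.5, E[X²]=84.5; 3: μ=3.7, E[X²]=14.33; 4: μ=4.2, E[X²]=18.13.
E[X] = 0.19·7.2 + 0.19·6.5 + 0.24·3.7 + 0.38·4.2 = 5.087.
E[X²] = 0.19·52.48 + 0.19·84.5 + 0.24·14.33 + 0.38·18.13 = 36.3548.
Var(X) = E[X²] − (E[X])² = 36.3548 − 25.8776 = 10.4772.

10.477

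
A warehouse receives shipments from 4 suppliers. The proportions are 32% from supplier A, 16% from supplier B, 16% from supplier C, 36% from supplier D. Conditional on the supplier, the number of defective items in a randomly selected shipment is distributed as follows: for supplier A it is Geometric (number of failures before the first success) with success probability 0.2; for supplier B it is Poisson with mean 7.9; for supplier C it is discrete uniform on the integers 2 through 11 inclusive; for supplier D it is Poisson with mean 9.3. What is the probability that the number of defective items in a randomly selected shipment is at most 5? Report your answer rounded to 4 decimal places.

Conditional on each supplier, P(X ≤ 5): A: 0.737856; B: 0.200569; C: 0.4; D: 0.0986498.
By total probability, P(X ≤ 5) = 0.32·0.737856 + 0.16·0.200569 + 0.16·0.4 + 0.36·0.0986498 = 0.367719.

0.3677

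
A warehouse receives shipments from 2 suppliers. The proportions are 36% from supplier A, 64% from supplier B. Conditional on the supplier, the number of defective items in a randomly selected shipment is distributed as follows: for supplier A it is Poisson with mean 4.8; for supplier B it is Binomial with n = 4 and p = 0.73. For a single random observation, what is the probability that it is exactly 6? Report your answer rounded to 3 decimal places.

Conditional on each supplier, P(X = 6): A: 0.139798; B: 0.
By total probability, P(X = 6) = 0.36·0.139798 + 0.64·0 = 0.0503273.

0.050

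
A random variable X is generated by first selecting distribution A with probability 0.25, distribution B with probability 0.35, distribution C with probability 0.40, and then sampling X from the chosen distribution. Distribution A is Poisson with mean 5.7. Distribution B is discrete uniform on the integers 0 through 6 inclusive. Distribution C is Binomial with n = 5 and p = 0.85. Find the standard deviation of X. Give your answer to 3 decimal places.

2.036

Per component, A: μ=5.7, E[X²]=38.19; B: μ=3, E[X²]=13; C: μ=4.25, E[X²]=18.7.
E[X] = 0.25·5.7 + 0.35·3 + 0.4·4.25 = 4.175.
E[X²] = 0.25·38.19 + 0.35·13 + 0.4·18.7 = 21.5775.
Var(X) = E[X²] − (E[X])² = 21.5775 − 17.4306 = 4.14688.
SD(X) = √4.14688 = 2.03639.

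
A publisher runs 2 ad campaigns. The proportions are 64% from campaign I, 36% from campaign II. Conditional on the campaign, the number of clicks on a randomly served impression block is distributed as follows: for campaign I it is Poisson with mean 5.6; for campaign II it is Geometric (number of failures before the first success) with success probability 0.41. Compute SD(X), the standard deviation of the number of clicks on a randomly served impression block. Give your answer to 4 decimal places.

Per component, I: μ=5.6, E[X²]=36.96; II: μ=1.43902, E[X²]=5.58061.
E[X] = 0.64·5.6 + 0.36·1.43902 = 4.10205.
E[X²] = 0.64·36.96 + 0.36·5.58061 = 25.6634.
Var(X) = E[X²] − (E[X])² = 25.6634 − 16.8268 = 8.83661.
SD(X) = √8.83661 = 2.97264.

2.9726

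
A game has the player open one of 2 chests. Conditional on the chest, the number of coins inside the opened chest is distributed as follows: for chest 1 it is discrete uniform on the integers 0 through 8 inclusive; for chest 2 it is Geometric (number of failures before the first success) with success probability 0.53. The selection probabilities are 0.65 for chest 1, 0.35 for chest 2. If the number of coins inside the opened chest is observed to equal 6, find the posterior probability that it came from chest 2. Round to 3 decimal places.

Likelihoods P(X=6 | ·): 1: 0.111111; 2: 0.00571298.
Posterior ∝ prior × likelihood. Numerator for 2: 0.35·0.00571298 = 0.00199954.
Normalizing constant: 0.65·0.111111 + 0.35·0.00571298 = 0.0742218.
P(2 | observation) = 0.00199954 / 0.0742218 = 0.0269401.

0.027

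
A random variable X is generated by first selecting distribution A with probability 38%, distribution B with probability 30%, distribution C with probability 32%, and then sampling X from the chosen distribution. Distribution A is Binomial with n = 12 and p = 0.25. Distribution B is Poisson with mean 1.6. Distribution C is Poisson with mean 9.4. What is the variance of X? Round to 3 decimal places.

15.388

Per component, A: μ=3, E[X²]=11.25; B: μ=1.6, E[X²]=4.16; C: μ=9.4, E[X²]=97.76.
E[X] = 0.38·3 + 0.3·1.6 + 0.32·9.4 = 4.628.
E[X²] = 0.38·11.25 + 0.3·4.16 + 0.32·97.76 = 36.8062.
Var(X) = E[X²] − (E[X])² = 36.8062 − 21.4184 = 15.3878.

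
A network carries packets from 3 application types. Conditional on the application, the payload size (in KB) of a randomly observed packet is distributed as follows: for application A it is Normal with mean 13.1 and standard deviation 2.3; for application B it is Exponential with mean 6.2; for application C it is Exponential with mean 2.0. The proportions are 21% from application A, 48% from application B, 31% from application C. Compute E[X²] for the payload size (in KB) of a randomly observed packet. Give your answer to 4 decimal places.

76.5314

For each component E[X²] = Var + (mean)², giving A: 176.9; B: 76.88; C: 8.
Overall E[X²] = 0.21·176.9 + 0.48·76.88 + 0.31·8 = 76.5314.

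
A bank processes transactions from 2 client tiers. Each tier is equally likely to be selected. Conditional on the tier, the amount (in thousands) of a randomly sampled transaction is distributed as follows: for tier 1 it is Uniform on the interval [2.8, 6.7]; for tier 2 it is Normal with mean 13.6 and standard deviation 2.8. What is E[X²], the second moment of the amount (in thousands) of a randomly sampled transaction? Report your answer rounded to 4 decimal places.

108.3150

For each component E[X²] = Var + (mean)², giving 1: 23.83; 2: 192.8.
Overall E[X²] = 0.5·23.83 + 0.5·192.8 = 108.315.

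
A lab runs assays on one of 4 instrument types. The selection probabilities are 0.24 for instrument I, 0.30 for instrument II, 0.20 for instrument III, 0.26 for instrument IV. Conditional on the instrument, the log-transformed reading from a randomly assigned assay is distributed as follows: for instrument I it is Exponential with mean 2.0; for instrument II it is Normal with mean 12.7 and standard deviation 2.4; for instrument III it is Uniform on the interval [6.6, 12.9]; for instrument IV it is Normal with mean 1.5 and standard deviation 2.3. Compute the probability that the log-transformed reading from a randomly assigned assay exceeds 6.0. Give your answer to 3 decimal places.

Conditional on each instrument, P(X > 6.0): I: 0.0497871; II: 0.997378; III: 1; IV: 0.0252019.
By total probability, P(X > 6.0) = 0.24·0.0497871 + 0.3·0.997378 + 0.2·1 + 0.26·0.0252019 = 0.517715.

0.518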